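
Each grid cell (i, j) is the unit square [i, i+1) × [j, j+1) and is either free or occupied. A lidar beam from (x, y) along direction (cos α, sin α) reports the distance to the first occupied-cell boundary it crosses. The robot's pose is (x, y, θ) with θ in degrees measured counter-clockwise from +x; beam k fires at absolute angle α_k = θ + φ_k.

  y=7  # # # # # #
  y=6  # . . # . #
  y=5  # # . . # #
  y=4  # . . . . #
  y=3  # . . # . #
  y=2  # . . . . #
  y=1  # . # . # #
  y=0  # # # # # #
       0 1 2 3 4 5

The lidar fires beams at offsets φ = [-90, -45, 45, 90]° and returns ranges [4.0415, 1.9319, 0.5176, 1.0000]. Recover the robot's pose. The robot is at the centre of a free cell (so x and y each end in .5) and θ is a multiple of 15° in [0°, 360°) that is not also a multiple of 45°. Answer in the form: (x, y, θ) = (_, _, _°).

Enumerate (i+0.5, j+0.5, θ) over the 18 free cells and 16 admissible headings. For each, cast all 4 beams and compare to the given ranges.
  (2.5, 5.5, 330°): beam 1 = 3.0000 ≠ 4.0415 ✗
  (1.5, 4.5, 75°): beam 1 = 1.9319 ≠ 4.0415 ✗
  (4.5, 4.5, 105°): beam 1 = 0.5176 ≠ 4.0415 ✗
  (1.5, 6.5, 165°): beam 1 = 0.5176 ≠ 4.0415 ✗
  …
  (1.5, 2.5, 150°): r_1=4.0415, r_2=1.9319, r_3=0.5176, r_4=1.0000 — all match ✓
Unique over the lattice → pose = (1.5, 2.5, 150°).

(x, y, θ) = (1.5, 2.5, 150°)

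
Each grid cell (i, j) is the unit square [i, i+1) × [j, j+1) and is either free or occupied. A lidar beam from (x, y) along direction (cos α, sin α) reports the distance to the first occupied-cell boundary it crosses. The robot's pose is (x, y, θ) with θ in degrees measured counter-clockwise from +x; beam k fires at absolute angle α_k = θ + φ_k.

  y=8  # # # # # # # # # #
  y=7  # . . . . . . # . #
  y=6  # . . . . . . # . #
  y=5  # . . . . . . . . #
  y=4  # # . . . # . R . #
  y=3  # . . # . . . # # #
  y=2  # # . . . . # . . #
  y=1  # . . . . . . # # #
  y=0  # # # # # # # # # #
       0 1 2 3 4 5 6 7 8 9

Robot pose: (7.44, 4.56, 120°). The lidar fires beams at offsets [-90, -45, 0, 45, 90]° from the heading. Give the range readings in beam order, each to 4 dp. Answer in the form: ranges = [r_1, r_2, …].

beam 1: φ=-90°, α=30°
  dir = (cos 30°, sin 30°) = (0.8660, 0.5000); from cell (7,4)
  next x-line at t=0.6466, next y-line at t=0.8800; Δt_x=1.1547, Δt_y=2.0000
    x: enter (8,4) at t=0.6466
    y: enter (8,5) at t=0.8800
    x: enter (9,5) at t=1.8013 ← occupied
  → r_1 = 1.8013
beam 2: φ=-45°, α=75°
  dir = (cos 75°, sin 75°) = (0.2588, 0.9659); from cell (7,4)
  next x-line at t=2.1637, next y-line at t=0.4555; Δt_x=3.8637, Δt_y=1.0353
    y: enter (7,5) at t=0.4555
    y: enter (7,6) at t=1.4908 ← occupied
  → r_2 = 1.4908
beam 3: φ=0°, α=120°
  dir = (cos 120°, sin 120°) = (-0.5000, 0.8660); from cell (7,4)
  next x-line at t=0.8800, next y-line at t=0.5081; Δt_x=2.0000, Δt_y=1.1547
    y: enter (7,5) at t=0.5081
    x: enter (6,5) at t=0.8800
    y: enter (6,6) at t=1.6628
    y: enter (6,7) at t=2.8175
    x: enter (5,7) at t=2.8800
    y: enter (5,8) at t=3.9722 ← occupied
  → r_3 = 3.9722
beam 4: φ=45°, α=165°
  dir = (cos 165°, sin 165°) = (-0.9659, 0.2588); from cell (7,4)
  next x-line at t=0.4555, next y-line at t=1.7000; Δt_x=1.0353, Δt_y=3.8637
    x: enter (6,4) at t=0.4555
    x: enter (5,4) at t=1.4908 ← occupied
  → r_4 = 1.4908
beam 5: φ=90°, α=210°
  dir = (cos 210°, sin 210°) = (-0.8660, -0.5000); from cell (7,4)
  next x-line at t=0.5081, next y-line at t=1.1200; Δt_x=1.1547, Δt_y=2.0000
    x: enter (6,4) at t=0.5081
    y: enter (6,3) at t=1.1200
    x: enter (5,3) at t=1.6628
    x: enter (4,3) at t=2.8175
    y: enter (4,2) at t=3.1200
    x: enter (3,2) at t=3.9722
    y: enter (3,1) at t=5.1200
    x: enter (2,1) at t=5.1269
    x: enter (1,1) at t=6.2816
    y: enter (1,0) at t=7.1200 ← occupied
  → r_5 = 7.1200

ranges = [1.8013, 1.4908, 3.9722, 1.4908, 7.1200]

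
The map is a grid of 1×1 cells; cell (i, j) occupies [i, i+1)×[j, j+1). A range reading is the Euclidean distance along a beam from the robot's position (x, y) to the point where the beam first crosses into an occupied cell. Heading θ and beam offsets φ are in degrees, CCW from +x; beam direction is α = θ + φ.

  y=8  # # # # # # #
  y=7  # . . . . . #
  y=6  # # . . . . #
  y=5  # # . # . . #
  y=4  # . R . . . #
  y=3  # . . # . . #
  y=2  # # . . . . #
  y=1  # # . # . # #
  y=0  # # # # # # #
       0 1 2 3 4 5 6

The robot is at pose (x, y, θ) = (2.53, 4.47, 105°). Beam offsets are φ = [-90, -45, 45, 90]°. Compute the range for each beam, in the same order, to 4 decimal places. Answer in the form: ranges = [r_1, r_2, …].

beam 1: φ=-90°, α=15°
  cosα=0.9659 sinα=0.2588 | (2,4) | tMaxX 0.4866 tMaxY 2.0478 | tΔX 1.0353 tΔY 3.8637
    t=0.4866 [x] (3,4)
    t=1.5219 [x] (4,4)
    t=2.0478 [y] (4,5)
    t=2.5571 [x] (5,5)
    t=3.5924 [x] (6,5) — stop
  → r_1 = 3.5924
beam 2: φ=-45°, α=60°
  cosα=0.5000 sinα=0.8660 | (2,4) | tMaxX 0.9400 tMaxY 0.6120 | tΔX 2.0000 tΔY 1.1547
    t=0.6120 [y] (2,5)
    t=0.9400 [x] (3,5) — stop
  → r_2 = 0.9400
beam 3: φ=45°, α=150°
  cosα=-0.8660 sinα=0.5000 | (2,4) | tMaxX 0.6120 tMaxY 1.0600 | tΔX 1.1547 tΔY 2.0000
    t=0.6120 [x] (1,4)
    t=1.0600 [y] (1,5) — stop
  → r_3 = 1.0600
beam 4: φ=90°, α=195°
  cosα=-0.9659 sinα=-0.2588 | (2,4) | tMaxX 0.5487 tMaxY 1.8159 | tΔX 1.0353 tΔY 3.8637
    t=0.5487 [x] (1,4)
    t=1.5840 [x] (0,4) — stop
  → r_4 = 1.5840

ranges = [3.5924, 0.9400, 1.0600, 1.5840]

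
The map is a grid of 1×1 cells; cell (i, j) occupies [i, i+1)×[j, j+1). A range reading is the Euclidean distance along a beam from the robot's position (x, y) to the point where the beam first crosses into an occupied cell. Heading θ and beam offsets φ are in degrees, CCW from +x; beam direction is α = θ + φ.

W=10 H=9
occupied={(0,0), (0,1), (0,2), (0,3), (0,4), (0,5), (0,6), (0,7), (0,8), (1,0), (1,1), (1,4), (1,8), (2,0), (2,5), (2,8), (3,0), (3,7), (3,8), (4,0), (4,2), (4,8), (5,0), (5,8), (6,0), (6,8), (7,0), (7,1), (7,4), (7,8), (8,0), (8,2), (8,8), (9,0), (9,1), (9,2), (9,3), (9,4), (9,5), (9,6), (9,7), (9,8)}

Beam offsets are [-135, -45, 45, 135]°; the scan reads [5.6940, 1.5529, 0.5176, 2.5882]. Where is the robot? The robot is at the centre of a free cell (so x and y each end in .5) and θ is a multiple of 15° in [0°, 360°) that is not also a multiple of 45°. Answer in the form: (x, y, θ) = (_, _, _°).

Candidates: 48 free-cell centres × 16 headings = 768 poses. Raycast each; keep the one whose scan matches to 4 dp.
  (8.5, 1.5, 255°): beam 1 = 0.5774 ≠ 5.6940 ✗
  (2.5, 6.5, 60°): beam 1 = 0.5176 ≠ 5.6940 ✗
  (7.5, 5.5, 210°): beam 1 = 2.5882 ≠ 5.6940 ✗
  (8.5, 4.5, 255°): beam 1 = 4.0415 ≠ 5.6940 ✗
  (4.5, 6.5, 120°): beam 1 = 4.6587 ≠ 5.6940 ✗
  …
  (3.5, 5.5, 150°): r_1=5.6940, r_2=1.5529, r_3=0.5176, r_4=2.5882 — all match ✓
Only this pose fits every beam.

(x, y, θ) = (3.5, 5.5, 150°)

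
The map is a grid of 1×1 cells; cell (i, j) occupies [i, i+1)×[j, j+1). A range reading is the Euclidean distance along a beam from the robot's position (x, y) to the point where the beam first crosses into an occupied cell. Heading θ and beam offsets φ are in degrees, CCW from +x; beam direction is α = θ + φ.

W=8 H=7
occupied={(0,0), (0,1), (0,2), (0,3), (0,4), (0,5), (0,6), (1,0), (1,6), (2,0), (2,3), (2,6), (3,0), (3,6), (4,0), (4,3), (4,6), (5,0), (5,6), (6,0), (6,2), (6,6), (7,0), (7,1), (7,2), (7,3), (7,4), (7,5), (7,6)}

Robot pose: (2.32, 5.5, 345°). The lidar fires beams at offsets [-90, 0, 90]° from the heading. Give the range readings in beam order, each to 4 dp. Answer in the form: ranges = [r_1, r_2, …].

ranges = [4.6587, 4.8451, 0.5176]

beam 1: φ=-90°, α=255°
  dir = (cos 255°, sin 255°) = (-0.2588, -0.9659); from cell (2,5)
  next x-line at t=1.2364, next y-line at t=0.5176; Δt_x=3.8637, Δt_y=1.0353
    y: enter (2,4) at t=0.5176
    x: enter (1,4) at t=1.2364
    y: enter (1,3) at t=1.5529
    y: enter (1,2) at t=2.5882
    y: enter (1,1) at t=3.6235
    y: enter (1,0) at t=4.6587 ← occupied
  → r_1 = 4.6587
beam 2: φ=0°, α=345°
  dir = (cos 345°, sin 345°) = (0.9659, -0.2588); from cell (2,5)
  next x-line at t=0.7040, next y-line at t=1.9319; Δt_x=1.0353, Δt_y=3.8637
    x: enter (3,5) at t=0.7040
    x: enter (4,5) at t=1.7393
    y: enter (4,4) at t=1.9319
    x: enter (5,4) at t=2.7745
    x: enter (6,4) at t=3.8098
    x: enter (7,4) at t=4.8451 ← occupied
  → r_2 = 4.8451
beam 3: φ=90°, α=75°
  dir = (cos 75°, sin 75°) = (0.2588, 0.9659); from cell (2,5)
  next x-line at t=2.6273, next y-line at t=0.5176; Δt_x=3.8637, Δt_y=1.0353
    y: enter (2,6) at t=0.5176 ← occupied
  → r_3 = 0.5176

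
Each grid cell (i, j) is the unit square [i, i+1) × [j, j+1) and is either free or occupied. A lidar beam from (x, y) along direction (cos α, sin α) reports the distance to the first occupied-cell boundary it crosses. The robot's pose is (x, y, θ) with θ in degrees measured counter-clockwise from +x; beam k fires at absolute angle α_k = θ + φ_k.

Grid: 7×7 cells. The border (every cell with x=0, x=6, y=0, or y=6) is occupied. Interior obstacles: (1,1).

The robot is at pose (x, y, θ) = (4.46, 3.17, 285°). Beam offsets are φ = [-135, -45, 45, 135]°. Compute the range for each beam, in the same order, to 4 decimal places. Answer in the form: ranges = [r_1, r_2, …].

beam 1: φ=-135°, α=150°
  direction (-0.8660, 0.5000); cell (4,3); t to first gridline: x 0.5312, y 1.6600 (then +1.1547 / +2.0000)
    (3,3) via x @ 0.5312
    (3,4) via y @ 1.6600
    (2,4) via x @ 1.6859
    (1,4) via x @ 2.8406
    (1,5) via y @ 3.6600
    (0,5) via x @ 3.9953  # hit
  → r_1 = 3.9953
beam 2: φ=-45°, α=240°
  direction (-0.5000, -0.8660); cell (4,3); t to first gridline: x 0.9200, y 0.1963 (then +2.0000 / +1.1547)
    (4,2) via y @ 0.1963
    (3,2) via x @ 0.9200
    (3,1) via y @ 1.3510
    (3,0) via y @ 2.5057  # hit
  → r_2 = 2.5057
beam 3: φ=45°, α=330°
  direction (0.8660, -0.5000); cell (4,3); t to first gridline: x 0.6235, y 0.3400 (then +1.1547 / +2.0000)
    (4,2) via y @ 0.3400
    (5,2) via x @ 0.6235
    (6,2) via x @ 1.7782  # hit
  → r_3 = 1.7782
beam 4: φ=135°, α=60°
  direction (0.5000, 0.8660); cell (4,3); t to first gridline: x 1.0800, y 0.9584 (then +2.0000 / +1.1547)
    (4,4) via y @ 0.9584
    (5,4) via x @ 1.0800
    (5,5) via y @ 2.1131
    (6,5) via x @ 3.0800  # hit
  → r_4 = 3.0800

ranges = [3.9953, 2.5057, 1.7782, 3.0800]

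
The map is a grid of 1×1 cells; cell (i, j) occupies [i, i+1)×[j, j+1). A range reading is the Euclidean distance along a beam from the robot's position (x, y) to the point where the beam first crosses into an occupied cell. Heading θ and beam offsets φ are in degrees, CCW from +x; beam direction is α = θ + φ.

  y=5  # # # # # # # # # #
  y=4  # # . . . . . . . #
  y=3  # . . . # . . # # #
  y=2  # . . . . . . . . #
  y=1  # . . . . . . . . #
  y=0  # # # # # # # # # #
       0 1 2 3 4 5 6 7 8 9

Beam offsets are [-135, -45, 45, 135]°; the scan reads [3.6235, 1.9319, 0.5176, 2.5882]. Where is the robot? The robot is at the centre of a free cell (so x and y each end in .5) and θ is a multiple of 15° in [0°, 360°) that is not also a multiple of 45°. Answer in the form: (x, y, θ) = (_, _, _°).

(x, y, θ) = (6.5, 1.5, 240°)

The pose lattice has 28·16 = 448 candidates. Test each by forward raycasting.
  (3.5, 4.5, 285°): beam 1 = 1.0000 ≠ 3.6235 ✗
  (1.5, 2.5, 285°): beam 1 = 0.5774 ≠ 3.6235 ✗
  (2.5, 1.5, 345°): beam 1 = 1.0000 ≠ 3.6235 ✗
  (5.5, 3.5, 165°): beam 1 = 3.0000 ≠ 3.6235 ✗
  (5.5, 2.5, 75°): beam 1 = 1.7321 ≠ 3.6235 ✗
  …
  (6.5, 1.5, 240°): r_1=3.6235, r_2=1.9319, r_3=0.5176, r_4=2.5882 — all match ✓
Unique over the lattice → pose = (6.5, 1.5, 240°).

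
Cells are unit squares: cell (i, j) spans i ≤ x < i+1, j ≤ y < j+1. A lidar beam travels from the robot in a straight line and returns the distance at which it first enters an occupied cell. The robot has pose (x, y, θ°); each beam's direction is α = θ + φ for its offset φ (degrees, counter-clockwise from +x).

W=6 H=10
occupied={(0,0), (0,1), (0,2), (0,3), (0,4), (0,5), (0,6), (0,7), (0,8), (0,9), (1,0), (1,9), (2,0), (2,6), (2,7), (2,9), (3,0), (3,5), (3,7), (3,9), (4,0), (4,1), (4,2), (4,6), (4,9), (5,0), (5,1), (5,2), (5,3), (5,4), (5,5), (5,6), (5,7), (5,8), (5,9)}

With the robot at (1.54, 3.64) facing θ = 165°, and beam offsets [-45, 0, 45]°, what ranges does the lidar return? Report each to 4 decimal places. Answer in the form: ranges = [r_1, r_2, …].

ranges = [1.0800, 0.5590, 0.6235]

beam 1: φ=-45°, α=120°
  dir = (cos 120°, sin 120°) = (-0.5000, 0.8660); from cell (1,3)
  next x-line at t=1.0800, next y-line at t=0.4157; Δt_x=2.0000, Δt_y=1.1547
    y: enter (1,4) at t=0.4157
    x: enter (0,4) at t=1.0800 ← occupied
  → r_1 = 1.0800
beam 2: φ=0°, α=165°
  dir = (cos 165°, sin 165°) = (-0.9659, 0.2588); from cell (1,3)
  next x-line at t=0.5590, next y-line at t=1.3909; Δt_x=1.0353, Δt_y=3.8637
    x: enter (0,3) at t=0.5590 ← occupied
  → r_2 = 0.5590
beam 3: φ=45°, α=210°
  dir = (cos 210°, sin 210°) = (-0.8660, -0.5000); from cell (1,3)
  next x-line at t=0.6235, next y-line at t=1.2800; Δt_x=1.1547, Δt_y=2.0000
    x: enter (0,3) at t=0.6235 ← occupied
  → r_3 = 0.6235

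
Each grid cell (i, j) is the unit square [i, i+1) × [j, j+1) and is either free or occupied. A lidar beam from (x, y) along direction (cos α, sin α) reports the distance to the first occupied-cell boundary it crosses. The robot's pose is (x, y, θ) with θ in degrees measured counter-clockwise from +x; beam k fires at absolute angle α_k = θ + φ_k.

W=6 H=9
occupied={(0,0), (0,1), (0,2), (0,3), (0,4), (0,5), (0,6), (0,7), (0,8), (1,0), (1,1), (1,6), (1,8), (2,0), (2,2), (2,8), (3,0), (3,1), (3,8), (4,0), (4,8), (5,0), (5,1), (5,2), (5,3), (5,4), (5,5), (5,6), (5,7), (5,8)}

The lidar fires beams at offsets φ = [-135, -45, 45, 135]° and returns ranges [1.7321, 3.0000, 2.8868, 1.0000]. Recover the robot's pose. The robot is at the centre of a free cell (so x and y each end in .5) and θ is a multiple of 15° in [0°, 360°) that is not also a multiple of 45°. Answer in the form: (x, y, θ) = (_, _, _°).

Enumerate (i+0.5, j+0.5, θ) over the 24 free cells and 16 admissible headings. For each, cast all 4 beams and compare to the given ranges.
  (2.5, 7.5, 285°): beam 1 = 1.0000 ≠ 1.7321 ✗
  (2.5, 3.5, 150°): beam 1 = 2.5882 ≠ 1.7321 ✗
  (3.5, 4.5, 75°): beam 1 = 3.0000 ≠ 1.7321 ✗
  …
  (3.5, 3.5, 105°): r_1=1.7321, r_2=3.0000, r_3=2.8868, r_4=1.0000 — all match ✓
Unique over the lattice → pose = (3.5, 3.5, 105°).

(x, y, θ) = (3.5, 3.5, 105°)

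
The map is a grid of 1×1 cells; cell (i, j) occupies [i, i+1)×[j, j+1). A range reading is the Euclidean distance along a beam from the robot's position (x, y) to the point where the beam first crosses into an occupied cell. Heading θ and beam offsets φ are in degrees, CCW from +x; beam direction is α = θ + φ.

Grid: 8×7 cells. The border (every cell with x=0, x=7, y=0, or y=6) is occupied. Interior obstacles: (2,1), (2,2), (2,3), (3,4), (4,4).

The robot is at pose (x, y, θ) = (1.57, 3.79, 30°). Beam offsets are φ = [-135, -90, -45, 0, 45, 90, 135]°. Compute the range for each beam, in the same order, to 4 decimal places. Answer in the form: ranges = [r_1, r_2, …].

beam 1: φ=-135°, α=255°
  cosα=-0.2588 sinα=-0.9659 | (1,3) | tMaxX 2.2023 tMaxY 0.8179 | tΔX 3.8637 tΔY 1.0353
    t=0.8179 [y] (1,2)
    t=1.8531 [y] (1,1)
    t=2.2023 [x] (0,1) — stop
  → r_1 = 2.2023
beam 2: φ=-90°, α=300°
  cosα=0.5000 sinα=-0.8660 | (1,3) | tMaxX 0.8600 tMaxY 0.9122 | tΔX 2.0000 tΔY 1.1547
    t=0.8600 [x] (2,3) — stop
  → r_2 = 0.8600
beam 3: φ=-45°, α=345°
  cosα=0.9659 sinα=-0.2588 | (1,3) | tMaxX 0.4452 tMaxY 3.0523 | tΔX 1.0353 tΔY 3.8637
    t=0.4452 [x] (2,3) — stop
  → r_3 = 0.4452
beam 4: φ=0°, α=30°
  cosα=0.8660 sinα=0.5000 | (1,3) | tMaxX 0.4965 tMaxY 0.4200 | tΔX 1.1547 tΔY 2.0000
    t=0.4200 [y] (1,4)
    t=0.4965 [x] (2,4)
    t=1.6512 [x] (3,4) — stop
  → r_4 = 1.6512
beam 5: φ=45°, α=75°
  cosα=0.2588 sinα=0.9659 | (1,3) | tMaxX 1.6614 tMaxY 0.2174 | tΔX 3.8637 tΔY 1.0353
    t=0.2174 [y] (1,4)
    t=1.2527 [y] (1,5)
    t=1.6614 [x] (2,5)
    t=2.2880 [y] (2,6) — stop
  → r_5 = 2.2880
beam 6: φ=90°, α=120°
  cosα=-0.5000 sinα=0.8660 | (1,3) | tMaxX 1.1400 tMaxY 0.2425 | tΔX 2.0000 tΔY 1.1547
    t=0.2425 [y] (1,4)
    t=1.1400 [x] (0,4) — stop
  → r_6 = 1.1400
beam 7: φ=135°, α=165°
  cosα=-0.9659 sinα=0.2588 | (1,3) | tMaxX 0.5901 tMaxY 0.8114 | tΔX 1.0353 tΔY 3.8637
    t=0.5901 [x] (0,3) — stop
  → r_7 = 0.5901

ranges = [2.2023, 0.8600, 0.4452, 1.6512, 2.2880, 1.1400, 0.5901]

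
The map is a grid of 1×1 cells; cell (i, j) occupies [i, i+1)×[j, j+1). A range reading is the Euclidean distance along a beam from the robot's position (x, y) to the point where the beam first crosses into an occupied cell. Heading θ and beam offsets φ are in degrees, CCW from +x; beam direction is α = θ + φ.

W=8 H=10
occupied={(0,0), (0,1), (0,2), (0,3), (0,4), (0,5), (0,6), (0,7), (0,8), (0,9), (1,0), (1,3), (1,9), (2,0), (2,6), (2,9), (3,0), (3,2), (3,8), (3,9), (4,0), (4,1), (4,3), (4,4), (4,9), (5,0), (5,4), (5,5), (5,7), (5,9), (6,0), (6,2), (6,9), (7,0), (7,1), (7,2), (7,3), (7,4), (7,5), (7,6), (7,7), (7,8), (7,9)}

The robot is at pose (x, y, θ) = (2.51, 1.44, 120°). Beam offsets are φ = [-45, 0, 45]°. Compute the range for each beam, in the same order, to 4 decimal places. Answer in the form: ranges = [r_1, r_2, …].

ranges = [7.8267, 1.8013, 1.5633]

beam 1: φ=-45°, α=75°
  direction (0.2588, 0.9659); cell (2,1); t to first gridline: x 1.8932, y 0.5798 (then +3.8637 / +1.0353)
    (2,2) via y @ 0.5798
    (2,3) via y @ 1.6150
    (3,3) via x @ 1.8932
    (3,4) via y @ 2.6503
    (3,5) via y @ 3.6856
    (3,6) via y @ 4.7209
    (3,7) via y @ 5.7561
    (4,7) via x @ 5.7569
    (4,8) via y @ 6.7914
    (4,9) via y @ 7.8267  # hit
  → r_1 = 7.8267
beam 2: φ=0°, α=120°
  direction (-0.5000, 0.8660); cell (2,1); t to first gridline: x 1.0200, y 0.6466 (then +2.0000 / +1.1547)
    (2,2) via y @ 0.6466
    (1,2) via x @ 1.0200
    (1,3) via y @ 1.8013  # hit
  → r_2 = 1.8013
beam 3: φ=45°, α=165°
  direction (-0.9659, 0.2588); cell (2,1); t to first gridline: x 0.5280, y 2.1637 (then +1.0353 / +3.8637)
    (1,1) via x @ 0.5280
    (0,1) via x @ 1.5633  # hit
  → r_3 = 1.5633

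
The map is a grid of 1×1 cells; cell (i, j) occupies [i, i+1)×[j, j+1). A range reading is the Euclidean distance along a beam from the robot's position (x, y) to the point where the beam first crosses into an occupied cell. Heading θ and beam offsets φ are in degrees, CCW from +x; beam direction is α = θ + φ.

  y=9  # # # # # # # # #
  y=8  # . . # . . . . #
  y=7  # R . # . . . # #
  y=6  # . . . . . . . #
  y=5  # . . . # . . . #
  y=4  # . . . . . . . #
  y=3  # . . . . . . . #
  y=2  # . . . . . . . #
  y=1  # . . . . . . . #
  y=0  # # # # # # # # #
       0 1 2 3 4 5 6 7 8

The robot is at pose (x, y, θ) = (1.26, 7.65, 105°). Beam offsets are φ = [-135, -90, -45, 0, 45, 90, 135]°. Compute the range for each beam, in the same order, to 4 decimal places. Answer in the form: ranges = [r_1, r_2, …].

ranges = [3.3000, 1.8014, 1.5588, 1.0046, 0.3002, 0.2692, 0.5200]

beam 1: φ=-135°, α=330°
  direction (0.8660, -0.5000); cell (1,7); t to first gridline: x 0.8545, y 1.3000 (then +1.1547 / +2.0000)
    (2,7) via x @ 0.8545
    (2,6) via y @ 1.3000
    (3,6) via x @ 2.0092
    (4,6) via x @ 3.1639
    (4,5) via y @ 3.3000  # hit
  → r_1 = 3.3000
beam 2: φ=-90°, α=15°
  direction (0.9659, 0.2588); cell (1,7); t to first gridline: x 0.7661, y 1.3523 (then +1.0353 / +3.8637)
    (2,7) via x @ 0.7661
    (2,8) via y @ 1.3523
    (3,8) via x @ 1.8014  # hit
  → r_2 = 1.8014
beam 3: φ=-45°, α=60°
  direction (0.5000, 0.8660); cell (1,7); t to first gridline: x 1.4800, y 0.4041 (then +2.0000 / +1.1547)
    (1,8) via y @ 0.4041
    (2,8) via x @ 1.4800
    (2,9) via y @ 1.5588  # hit
  → r_3 = 1.5588
beam 4: φ=0°, α=105°
  direction (-0.2588, 0.9659); cell (1,7); t to first gridline: x 1.0046, y 0.3623 (then +3.8637 / +1.0353)
    (1,8) via y @ 0.3623
    (0,8) via x @ 1.0046  # hit
  → r_4 = 1.0046
beam 5: φ=45°, α=150°
  direction (-0.8660, 0.5000); cell (1,7); t to first gridline: x 0.3002, y 0.7000 (then +1.1547 / +2.0000)
    (0,7) via x @ 0.3002  # hit
  → r_5 = 0.3002
beam 6: φ=90°, α=195°
  direction (-0.9659, -0.2588); cell (1,7); t to first gridline: x 0.2692, y 2.5114 (then +1.0353 / +3.8637)
    (0,7) via x @ 0.2692  # hit
  → r_6 = 0.2692
beam 7: φ=135°, α=240°
  direction (-0.5000, -0.8660); cell (1,7); t to first gridline: x 0.5200, y 0.7506 (then +2.0000 / +1.1547)
    (0,7) via x @ 0.5200  # hit
  → r_7 = 0.5200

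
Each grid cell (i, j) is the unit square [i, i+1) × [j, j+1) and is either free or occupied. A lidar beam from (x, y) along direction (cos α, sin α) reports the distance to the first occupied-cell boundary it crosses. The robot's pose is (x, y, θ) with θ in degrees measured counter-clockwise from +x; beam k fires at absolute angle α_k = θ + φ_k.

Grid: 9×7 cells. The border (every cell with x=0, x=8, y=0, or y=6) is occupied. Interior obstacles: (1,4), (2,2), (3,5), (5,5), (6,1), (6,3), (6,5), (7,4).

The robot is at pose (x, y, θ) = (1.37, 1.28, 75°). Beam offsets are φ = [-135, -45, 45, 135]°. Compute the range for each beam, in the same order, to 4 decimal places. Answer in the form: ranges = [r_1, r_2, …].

ranges = [0.3233, 1.4400, 0.7400, 0.4272]

beam 1: φ=-135°, α=300°
  dir = (cos 300°, sin 300°) = (0.5000, -0.8660); from cell (1,1)
  next x-line at t=1.2600, next y-line at t=0.3233; Δt_x=2.0000, Δt_y=1.1547
    y: enter (1,0) at t=0.3233 ← occupied
  → r_1 = 0.3233
beam 2: φ=-45°, α=30°
  dir = (cos 30°, sin 30°) = (0.8660, 0.5000); from cell (1,1)
  next x-line at t=0.7275, next y-line at t=1.4400; Δt_x=1.1547, Δt_y=2.0000
    x: enter (2,1) at t=0.7275
    y: enter (2,2) at t=1.4400 ← occupied
  → r_2 = 1.4400
beam 3: φ=45°, α=120°
  dir = (cos 120°, sin 120°) = (-0.5000, 0.8660); from cell (1,1)
  next x-line at t=0.7400, next y-line at t=0.8314; Δt_x=2.0000, Δt_y=1.1547
    x: enter (0,1) at t=0.7400 ← occupied
  → r_3 = 0.7400
beam 4: φ=135°, α=210°
  dir = (cos 210°, sin 210°) = (-0.8660, -0.5000); from cell (1,1)
  next x-line at t=0.4272, next y-line at t=0.5600; Δt_x=1.1547, Δt_y=2.0000
    x: enter (0,1) at t=0.4272 ← occupied
  → r_4 = 0.4272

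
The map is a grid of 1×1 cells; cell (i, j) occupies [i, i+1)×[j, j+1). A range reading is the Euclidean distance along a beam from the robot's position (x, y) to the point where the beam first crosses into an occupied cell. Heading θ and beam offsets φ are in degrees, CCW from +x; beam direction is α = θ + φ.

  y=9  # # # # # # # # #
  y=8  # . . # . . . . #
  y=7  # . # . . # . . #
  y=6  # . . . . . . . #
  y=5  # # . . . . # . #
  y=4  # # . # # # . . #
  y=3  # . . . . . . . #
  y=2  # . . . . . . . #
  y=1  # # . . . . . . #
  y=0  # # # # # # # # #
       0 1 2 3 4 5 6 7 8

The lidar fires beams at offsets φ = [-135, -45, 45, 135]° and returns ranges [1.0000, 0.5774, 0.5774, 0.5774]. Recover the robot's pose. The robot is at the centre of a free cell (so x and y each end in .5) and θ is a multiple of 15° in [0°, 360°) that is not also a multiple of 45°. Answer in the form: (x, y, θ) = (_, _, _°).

(x, y, θ) = (2.5, 8.5, 285°)

Candidates: 46 free-cell centres × 16 headings = 736 poses. Raycast each; keep the one whose scan matches to 4 dp.
  (6.5, 6.5, 195°): beam 1 = 2.8868 ≠ 1.0000 ✗
  (3.5, 2.5, 120°): beam 1 = 4.6587 ≠ 1.0000 ✗
  (7.5, 5.5, 210°): beam 1 = 1.9319 ≠ 1.0000 ✗
  …
  (2.5, 8.5, 285°): r_1=1.0000, r_2=0.5774, r_3=0.5774, r_4=0.5774 — all match ✓
No second candidate reproduces the full scan.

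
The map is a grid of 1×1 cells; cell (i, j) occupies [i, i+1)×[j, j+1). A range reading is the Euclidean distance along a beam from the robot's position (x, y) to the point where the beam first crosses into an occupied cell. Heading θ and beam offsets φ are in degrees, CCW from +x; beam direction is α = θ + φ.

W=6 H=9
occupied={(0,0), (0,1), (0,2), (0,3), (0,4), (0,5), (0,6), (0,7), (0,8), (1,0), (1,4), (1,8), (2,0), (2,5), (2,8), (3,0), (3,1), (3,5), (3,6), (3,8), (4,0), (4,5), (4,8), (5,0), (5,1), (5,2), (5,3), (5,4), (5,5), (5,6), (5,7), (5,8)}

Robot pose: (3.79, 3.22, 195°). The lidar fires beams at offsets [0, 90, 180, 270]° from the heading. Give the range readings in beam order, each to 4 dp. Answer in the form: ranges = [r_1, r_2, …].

beam 1: φ=0°, α=195°
  direction (-0.9659, -0.2588); cell (3,3); t to first gridline: x 0.8179, y 0.8500 (then +1.0353 / +3.8637)
    (2,3) via x @ 0.8179
    (2,2) via y @ 0.8500
    (1,2) via x @ 1.8531
    (0,2) via x @ 2.8884  # hit
  → r_1 = 2.8884
beam 2: φ=90°, α=285°
  direction (0.2588, -0.9659); cell (3,3); t to first gridline: x 0.8114, y 0.2278 (then +3.8637 / +1.0353)
    (3,2) via y @ 0.2278
    (4,2) via x @ 0.8114
    (4,1) via y @ 1.2630
    (4,0) via y @ 2.2983  # hit
  → r_2 = 2.2983
beam 3: φ=180°, α=15°
  direction (0.9659, 0.2588); cell (3,3); t to first gridline: x 0.2174, y 3.0137 (then +1.0353 / +3.8637)
    (4,3) via x @ 0.2174
    (5,3) via x @ 1.2527  # hit
  → r_3 = 1.2527
beam 4: φ=270°, α=105°
  direction (-0.2588, 0.9659); cell (3,3); t to first gridline: x 3.0523, y 0.8075 (then +3.8637 / +1.0353)
    (3,4) via y @ 0.8075
    (3,5) via y @ 1.8428  # hit
  → r_4 = 1.8428

ranges = [2.8884, 2.2983, 1.2527, 1.8428]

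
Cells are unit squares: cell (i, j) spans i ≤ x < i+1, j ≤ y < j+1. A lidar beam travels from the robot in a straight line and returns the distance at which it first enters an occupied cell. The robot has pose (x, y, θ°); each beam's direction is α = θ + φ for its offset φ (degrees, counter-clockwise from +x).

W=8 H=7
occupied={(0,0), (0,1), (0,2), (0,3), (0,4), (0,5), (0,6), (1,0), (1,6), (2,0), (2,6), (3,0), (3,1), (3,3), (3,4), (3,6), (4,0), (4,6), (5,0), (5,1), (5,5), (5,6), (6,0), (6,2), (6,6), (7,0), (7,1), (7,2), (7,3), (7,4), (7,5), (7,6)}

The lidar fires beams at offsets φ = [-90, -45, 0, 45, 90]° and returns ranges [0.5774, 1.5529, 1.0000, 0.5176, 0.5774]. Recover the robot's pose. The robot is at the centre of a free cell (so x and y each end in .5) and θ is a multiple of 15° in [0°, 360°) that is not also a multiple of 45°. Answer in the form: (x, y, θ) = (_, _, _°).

(x, y, θ) = (3.5, 5.5, 30°)

Enumerate (i+0.5, j+0.5, θ) over the 24 free cells and 16 admissible headings. For each, cast all 5 beams and compare to the given ranges.
  (6.5, 5.5, 105°): beam 1 = 0.5176 ≠ 0.5774 ✗
  (3.5, 2.5, 165°): beam 1 = 0.5176 ≠ 0.5774 ✗
  (3.5, 5.5, 195°): beam 1 = 0.5176 ≠ 0.5774 ✗
  (2.5, 4.5, 75°): beam 1 = 0.5176 ≠ 0.5774 ✗
  (6.5, 5.5, 300°): beam 2 = 3.6235 ≠ 1.5529 ✗
  …
  (3.5, 5.5, 30°): r_1=0.5774, r_2=1.5529, r_3=1.0000, r_4=0.5176, r_5=0.5774 — all match ✓
Only this pose fits every beam.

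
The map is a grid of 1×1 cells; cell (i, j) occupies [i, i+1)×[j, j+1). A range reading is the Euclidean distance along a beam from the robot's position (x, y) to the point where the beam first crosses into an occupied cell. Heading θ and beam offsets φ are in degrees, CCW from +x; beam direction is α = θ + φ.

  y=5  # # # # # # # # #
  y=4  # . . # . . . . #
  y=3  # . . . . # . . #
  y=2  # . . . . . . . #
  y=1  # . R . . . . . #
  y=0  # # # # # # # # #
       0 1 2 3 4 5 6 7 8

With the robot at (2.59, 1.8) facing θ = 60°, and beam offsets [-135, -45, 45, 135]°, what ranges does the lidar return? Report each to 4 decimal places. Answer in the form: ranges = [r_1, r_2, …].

beam 1: φ=-135°, α=285°
  direction (0.2588, -0.9659); cell (2,1); t to first gridline: x 1.5841, y 0.8282 (then +3.8637 / +1.0353)
    (2,0) via y @ 0.8282  # hit
  → r_1 = 0.8282
beam 2: φ=-45°, α=15°
  direction (0.9659, 0.2588); cell (2,1); t to first gridline: x 0.4245, y 0.7727 (then +1.0353 / +3.8637)
    (3,1) via x @ 0.4245
    (3,2) via y @ 0.7727
    (4,2) via x @ 1.4597
    (5,2) via x @ 2.4950
    (6,2) via x @ 3.5303
    (7,2) via x @ 4.5656
    (7,3) via y @ 4.6364
    (8,3) via x @ 5.6008  # hit
  → r_2 = 5.6008
beam 3: φ=45°, α=105°
  direction (-0.2588, 0.9659); cell (2,1); t to first gridline: x 2.2796, y 0.2071 (then +3.8637 / +1.0353)
    (2,2) via y @ 0.2071
    (2,3) via y @ 1.2423
    (2,4) via y @ 2.2776
    (1,4) via x @ 2.2796
    (1,5) via y @ 3.3129  # hit
  → r_3 = 3.3129
beam 4: φ=135°, α=195°
  direction (-0.9659, -0.2588); cell (2,1); t to first gridline: x 0.6108, y 3.0910 (then +1.0353 / +3.8637)
    (1,1) via x @ 0.6108
    (0,1) via x @ 1.6461  # hit
  → r_4 = 1.6461

ranges = [0.8282, 5.6008, 3.3129, 1.6461]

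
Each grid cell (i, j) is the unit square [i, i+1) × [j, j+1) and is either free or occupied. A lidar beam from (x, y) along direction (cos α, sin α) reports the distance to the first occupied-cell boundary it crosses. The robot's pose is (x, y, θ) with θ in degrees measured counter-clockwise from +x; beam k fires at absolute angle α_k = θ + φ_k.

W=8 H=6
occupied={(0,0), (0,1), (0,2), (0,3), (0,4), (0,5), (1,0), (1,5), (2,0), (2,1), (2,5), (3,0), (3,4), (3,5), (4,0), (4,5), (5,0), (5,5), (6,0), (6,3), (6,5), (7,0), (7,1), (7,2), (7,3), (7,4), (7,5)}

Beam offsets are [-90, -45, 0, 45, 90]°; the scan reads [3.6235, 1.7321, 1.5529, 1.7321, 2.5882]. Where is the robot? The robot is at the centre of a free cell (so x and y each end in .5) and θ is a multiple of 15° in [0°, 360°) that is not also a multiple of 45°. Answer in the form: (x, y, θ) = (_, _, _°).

(x, y, θ) = (4.5, 2.5, 255°)

Enumerate (i+0.5, j+0.5, θ) over the 21 free cells and 16 admissible headings. For each, cast all 5 beams and compare to the given ranges.
  (4.5, 4.5, 120°): beam 1 = 1.0000 ≠ 3.6235 ✗
  (6.5, 1.5, 120°): beam 1 = 0.5774 ≠ 3.6235 ✗
  (4.5, 2.5, 30°): beam 1 = 1.7321 ≠ 3.6235 ✗
  …
  (4.5, 2.5, 255°): r_1=3.6235, r_2=1.7321, r_3=1.5529, r_4=1.7321, r_5=2.5882 — all match ✓
Unique over the lattice → pose = (4.5, 2.5, 255°).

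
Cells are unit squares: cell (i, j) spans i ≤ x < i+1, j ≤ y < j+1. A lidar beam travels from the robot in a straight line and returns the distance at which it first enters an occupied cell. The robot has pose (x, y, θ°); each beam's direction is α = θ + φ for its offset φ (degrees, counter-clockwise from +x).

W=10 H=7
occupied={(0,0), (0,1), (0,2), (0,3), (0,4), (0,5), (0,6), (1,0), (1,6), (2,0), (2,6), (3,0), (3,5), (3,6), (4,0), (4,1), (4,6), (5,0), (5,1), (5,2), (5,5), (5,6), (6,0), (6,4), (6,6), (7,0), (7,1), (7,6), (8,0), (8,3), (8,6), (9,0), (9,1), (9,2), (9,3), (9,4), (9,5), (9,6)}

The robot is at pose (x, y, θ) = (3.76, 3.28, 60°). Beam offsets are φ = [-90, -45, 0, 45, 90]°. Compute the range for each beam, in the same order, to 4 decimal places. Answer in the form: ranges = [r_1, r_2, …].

beam 1: φ=-90°, α=330°
  cosα=0.8660 sinα=-0.5000 | (3,3) | tMaxX 0.2771 tMaxY 0.5600 | tΔX 1.1547 tΔY 2.0000
    t=0.2771 [x] (4,3)
    t=0.5600 [y] (4,2)
    t=1.4318 [x] (5,2) — stop
  → r_1 = 1.4318
beam 2: φ=-45°, α=15°
  cosα=0.9659 sinα=0.2588 | (3,3) | tMaxX 0.2485 tMaxY 2.7819 | tΔX 1.0353 tΔY 3.8637
    t=0.2485 [x] (4,3)
    t=1.2837 [x] (5,3)
    t=2.3190 [x] (6,3)
    t=2.7819 [y] (6,4) — stop
  → r_2 = 2.7819
beam 3: φ=0°, α=60°
  cosα=0.5000 sinα=0.8660 | (3,3) | tMaxX 0.4800 tMaxY 0.8314 | tΔX 2.0000 tΔY 1.1547
    t=0.4800 [x] (4,3)
    t=0.8314 [y] (4,4)
    t=1.9861 [y] (4,5)
    t=2.4800 [x] (5,5) — stop
  → r_3 = 2.4800
beam 4: φ=45°, α=105°
  cosα=-0.2588 sinα=0.9659 | (3,3) | tMaxX 2.9364 tMaxY 0.7454 | tΔX 3.8637 tΔY 1.0353
    t=0.7454 [y] (3,4)
    t=1.7807 [y] (3,5) — stop
  → r_4 = 1.7807
beam 5: φ=90°, α=150°
  cosα=-0.8660 sinα=0.5000 | (3,3) | tMaxX 0.8776 tMaxY 1.4400 | tΔX 1.1547 tΔY 2.0000
    t=0.8776 [x] (2,3)
    t=1.4400 [y] (2,4)
    t=2.0323 [x] (1,4)
    t=3.1870 [x] (0,4) — stop
  → r_5 = 3.1870

ranges = [1.4318, 2.7819, 2.4800, 1.7807, 3.1870]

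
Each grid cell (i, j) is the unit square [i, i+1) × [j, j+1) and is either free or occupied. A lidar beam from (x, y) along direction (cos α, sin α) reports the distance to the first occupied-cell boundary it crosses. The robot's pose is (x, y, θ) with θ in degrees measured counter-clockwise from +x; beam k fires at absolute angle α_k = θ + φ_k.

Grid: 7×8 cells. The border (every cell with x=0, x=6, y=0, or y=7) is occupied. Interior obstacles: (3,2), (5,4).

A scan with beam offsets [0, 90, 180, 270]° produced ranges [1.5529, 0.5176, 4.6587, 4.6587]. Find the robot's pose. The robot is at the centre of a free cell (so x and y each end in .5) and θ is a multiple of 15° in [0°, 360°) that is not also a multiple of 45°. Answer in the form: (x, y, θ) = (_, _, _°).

(x, y, θ) = (1.5, 5.5, 105°)

Candidates: 28 free-cell centres × 16 headings = 448 poses. Raycast each; keep the one whose scan matches to 4 dp.
  (5.5, 2.5, 255°): beam 3 = 1.5529 ≠ 4.6587 ✗
  (1.5, 4.5, 345°): beam 1 = 4.6587 ≠ 1.5529 ✗
  (5.5, 2.5, 150°): beam 1 = 5.1962 ≠ 1.5529 ✗
  (2.5, 5.5, 330°): beam 1 = 2.8868 ≠ 1.5529 ✗
  …
  (1.5, 5.5, 105°): r_1=1.5529, r_2=0.5176, r_3=4.6587, r_4=4.6587 — all match ✓
Only this pose fits every beam.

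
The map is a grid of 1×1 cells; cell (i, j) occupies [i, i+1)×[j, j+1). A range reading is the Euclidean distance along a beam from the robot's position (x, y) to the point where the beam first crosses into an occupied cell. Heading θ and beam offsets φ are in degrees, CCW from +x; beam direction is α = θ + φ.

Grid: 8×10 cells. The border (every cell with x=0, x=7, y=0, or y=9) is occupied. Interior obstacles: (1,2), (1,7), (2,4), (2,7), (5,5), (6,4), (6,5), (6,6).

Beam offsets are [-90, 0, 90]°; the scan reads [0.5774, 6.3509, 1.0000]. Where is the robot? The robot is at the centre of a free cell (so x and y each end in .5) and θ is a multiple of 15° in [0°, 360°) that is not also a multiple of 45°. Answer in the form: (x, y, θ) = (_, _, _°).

(x, y, θ) = (6.5, 8.5, 210°)

Enumerate (i+0.5, j+0.5, θ) over the 40 free cells and 16 admissible headings. For each, cast all 3 beams and compare to the given ranges.
  (2.5, 8.5, 240°): beam 1 = 1.0000 ≠ 0.5774 ✗
  (6.5, 8.5, 285°): beam 1 = 3.6235 ≠ 0.5774 ✗
  (4.5, 5.5, 285°): beam 1 = 1.9319 ≠ 0.5774 ✗
  (6.5, 2.5, 255°): beam 1 = 5.6940 ≠ 0.5774 ✗
  …
  (6.5, 8.5, 210°): r_1=0.5774, r_2=6.3509, r_3=1.0000 — all match ✓
Unique over the lattice → pose = (6.5, 8.5, 210°).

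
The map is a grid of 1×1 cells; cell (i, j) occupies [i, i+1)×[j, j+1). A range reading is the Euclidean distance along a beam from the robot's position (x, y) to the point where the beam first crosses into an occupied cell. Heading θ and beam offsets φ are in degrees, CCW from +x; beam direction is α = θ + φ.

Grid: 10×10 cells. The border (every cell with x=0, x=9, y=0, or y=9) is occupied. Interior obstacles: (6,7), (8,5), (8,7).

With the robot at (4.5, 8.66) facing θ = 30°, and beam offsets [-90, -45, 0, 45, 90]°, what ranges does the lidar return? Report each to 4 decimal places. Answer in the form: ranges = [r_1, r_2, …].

ranges = [8.8450, 2.5500, 0.6800, 0.3520, 0.3926]

beam 1: φ=-90°, α=300°
  d=(0.5000,-0.8660)  start (4,8)  tX=1.0000 tY=0.7621  stride 1/|dx|=2.0000 1/|dy|=1.1547
    cross y-line → (4,7), t=0.7621
    cross x-line → (5,7), t=1.0000
    cross y-line → (5,6), t=1.9168
    cross x-line → (6,6), t=3.0000
    cross y-line → (6,5), t=3.0715
    cross y-line → (6,4), t=4.2262
    cross x-line → (7,4), t=5.0000
    cross y-line → (7,3), t=5.3809
    cross y-line → (7,2), t=6.5356
    cross x-line → (8,2), t=7.0000
    cross y-line → (8,1), t=7.6903
    cross y-line → (8,0), t=8.8450 (wall)
  → r_1 = 8.8450
beam 2: φ=-45°, α=345°
  d=(0.9659,-0.2588)  start (4,8)  tX=0.5176 tY=2.5500  stride 1/|dx|=1.0353 1/|dy|=3.8637
    cross x-line → (5,8), t=0.5176
    cross x-line → (6,8), t=1.5529
    cross y-line → (6,7), t=2.5500 (wall)
  → r_2 = 2.5500
beam 3: φ=0°, α=30°
  d=(0.8660,0.5000)  start (4,8)  tX=0.5774 tY=0.6800  stride 1/|dx|=1.1547 1/|dy|=2.0000
    cross x-line → (5,8), t=0.5774
    cross y-line → (5,9), t=0.6800 (wall)
  → r_3 = 0.6800
beam 4: φ=45°, α=75°
  d=(0.2588,0.9659)  start (4,8)  tX=1.9319 tY=0.3520  stride 1/|dx|=3.8637 1/|dy|=1.0353
    cross y-line → (4,9), t=0.3520 (wall)
  → r_4 = 0.3520
beam 5: φ=90°, α=120°
  d=(-0.5000,0.8660)  start (4,8)  tX=1.0000 tY=0.3926  stride 1/|dx|=2.0000 1/|dy|=1.1547
    cross y-line → (4,9), t=0.3926 (wall)
  → r_5 = 0.3926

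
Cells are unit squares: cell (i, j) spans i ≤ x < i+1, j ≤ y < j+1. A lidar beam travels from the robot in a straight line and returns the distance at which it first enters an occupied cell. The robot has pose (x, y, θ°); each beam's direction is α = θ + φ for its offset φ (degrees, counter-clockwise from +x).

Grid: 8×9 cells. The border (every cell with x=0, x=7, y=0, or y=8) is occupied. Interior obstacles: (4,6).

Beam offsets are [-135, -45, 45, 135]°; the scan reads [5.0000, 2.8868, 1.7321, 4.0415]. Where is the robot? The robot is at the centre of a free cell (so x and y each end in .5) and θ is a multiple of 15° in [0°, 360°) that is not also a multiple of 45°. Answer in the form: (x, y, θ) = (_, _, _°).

The pose lattice has 41·16 = 656 candidates. Test each by forward raycasting.
  (1.5, 1.5, 105°): beam 1 = 1.0000 ≠ 5.0000 ✗
  (1.5, 7.5, 120°): beam 1 = 2.5882 ≠ 5.0000 ✗
  (3.5, 1.5, 300°): beam 1 = 2.5882 ≠ 5.0000 ✗
  …
  (3.5, 2.5, 255°): r_1=5.0000, r_2=2.8868, r_3=1.7321, r_4=4.0415 — all match ✓
Only this pose fits every beam.

(x, y, θ) = (3.5, 2.5, 255°)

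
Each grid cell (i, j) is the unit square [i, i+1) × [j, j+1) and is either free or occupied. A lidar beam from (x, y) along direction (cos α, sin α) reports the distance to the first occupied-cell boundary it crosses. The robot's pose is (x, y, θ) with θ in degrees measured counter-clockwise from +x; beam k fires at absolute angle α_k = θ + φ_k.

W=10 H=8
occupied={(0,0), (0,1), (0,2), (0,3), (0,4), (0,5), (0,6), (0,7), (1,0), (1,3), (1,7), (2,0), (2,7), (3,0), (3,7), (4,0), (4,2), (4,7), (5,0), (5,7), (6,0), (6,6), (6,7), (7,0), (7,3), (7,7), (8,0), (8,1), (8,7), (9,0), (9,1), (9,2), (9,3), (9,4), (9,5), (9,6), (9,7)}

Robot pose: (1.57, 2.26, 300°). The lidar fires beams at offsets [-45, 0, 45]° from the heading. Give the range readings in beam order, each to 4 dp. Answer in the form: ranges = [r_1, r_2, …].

ranges = [1.3044, 1.4549, 4.8683]

beam 1: φ=-45°, α=255°
  cosα=-0.2588 sinα=-0.9659 | (1,2) | tMaxX 2.2023 tMaxY 0.2692 | tΔX 3.8637 tΔY 1.0353
    t=0.2692 [y] (1,1)
    t=1.3044 [y] (1,0) — stop
  → r_1 = 1.3044
beam 2: φ=0°, α=300°
  cosα=0.5000 sinα=-0.8660 | (1,2) | tMaxX 0.8600 tMaxY 0.3002 | tΔX 2.0000 tΔY 1.1547
    t=0.3002 [y] (1,1)
    t=0.8600 [x] (2,1)
    t=1.4549 [y] (2,0) — stop
  → r_2 = 1.4549
beam 3: φ=45°, α=345°
  cosα=0.9659 sinα=-0.2588 | (1,2) | tMaxX 0.4452 tMaxY 1.0046 | tΔX 1.0353 tΔY 3.8637
    t=0.4452 [x] (2,2)
    t=1.0046 [y] (2,1)
    t=1.4804 [x] (3,1)
    t=2.5157 [x] (4,1)
    t=3.5510 [x] (5,1)
    t=4.5863 [x] (6,1)
    t=4.8683 [y] (6,0) — stop
  → r_3 = 4.8683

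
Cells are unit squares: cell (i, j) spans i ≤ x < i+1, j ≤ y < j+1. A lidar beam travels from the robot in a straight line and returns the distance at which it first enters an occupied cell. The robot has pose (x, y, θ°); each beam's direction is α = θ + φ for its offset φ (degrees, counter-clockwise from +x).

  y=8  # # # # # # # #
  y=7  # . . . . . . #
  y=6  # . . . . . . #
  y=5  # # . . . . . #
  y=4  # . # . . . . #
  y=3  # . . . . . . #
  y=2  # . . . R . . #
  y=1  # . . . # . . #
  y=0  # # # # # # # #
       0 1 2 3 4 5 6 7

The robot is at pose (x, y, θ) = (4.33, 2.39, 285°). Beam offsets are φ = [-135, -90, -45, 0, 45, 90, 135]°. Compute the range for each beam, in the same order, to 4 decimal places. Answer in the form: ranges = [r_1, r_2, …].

ranges = [3.8452, 3.4475, 0.4503, 0.4038, 2.7800, 2.7642, 5.3400]

beam 1: φ=-135°, α=150°
  d=(-0.8660,0.5000)  start (4,2)  tX=0.3811 tY=1.2200  stride 1/|dx|=1.1547 1/|dy|=2.0000
    cross x-line → (3,2), t=0.3811
    cross y-line → (3,3), t=1.2200
    cross x-line → (2,3), t=1.5358
    cross x-line → (1,3), t=2.6905
    cross y-line → (1,4), t=3.2200
    cross x-line → (0,4), t=3.8452 (wall)
  → r_1 = 3.8452
beam 2: φ=-90°, α=195°
  d=(-0.9659,-0.2588)  start (4,2)  tX=0.3416 tY=1.5068  stride 1/|dx|=1.0353 1/|dy|=3.8637
    cross x-line → (3,2), t=0.3416
    cross x-line → (2,2), t=1.3769
    cross y-line → (2,1), t=1.5068
    cross x-line → (1,1), t=2.4122
    cross x-line → (0,1), t=3.4475 (wall)
  → r_2 = 3.4475
beam 3: φ=-45°, α=240°
  d=(-0.5000,-0.8660)  start (4,2)  tX=0.6600 tY=0.4503  stride 1/|dx|=2.0000 1/|dy|=1.1547
    cross y-line → (4,1), t=0.4503 (wall)
  → r_3 = 0.4503
beam 4: φ=0°, α=285°
  d=(0.2588,-0.9659)  start (4,2)  tX=2.5887 tY=0.4038  stride 1/|dx|=3.8637 1/|dy|=1.0353
    cross y-line → (4,1), t=0.4038 (wall)
  → r_4 = 0.4038
beam 5: φ=45°, α=330°
  d=(0.8660,-0.5000)  start (4,2)  tX=0.7736 tY=0.7800  stride 1/|dx|=1.1547 1/|dy|=2.0000
    cross x-line → (5,2), t=0.7736
    cross y-line → (5,1), t=0.7800
    cross x-line → (6,1), t=1.9283
    cross y-line → (6,0), t=2.7800 (wall)
  → r_5 = 2.7800
beam 6: φ=90°, α=15°
  d=(0.9659,0.2588)  start (4,2)  tX=0.6936 tY=2.3569  stride 1/|dx|=1.0353 1/|dy|=3.8637
    cross x-line → (5,2), t=0.6936
    cross x-line → (6,2), t=1.7289
    cross y-line → (6,3), t=2.3569
    cross x-line → (7,3), t=2.7642 (wall)
  → r_6 = 2.7642
beam 7: φ=135°, α=60°
  d=(0.5000,0.8660)  start (4,2)  tX=1.3400 tY=0.7044  stride 1/|dx|=2.0000 1/|dy|=1.1547
    cross y-line → (4,3), t=0.7044
    cross x-line → (5,3), t=1.3400
    cross y-line → (5,4), t=1.8591
    cross y-line → (5,5), t=3.0138
    cross x-line → (6,5), t=3.3400
    cross y-line → (6,6), t=4.1685
    cross y-line → (6,7), t=5.3232
    cross x-line → (7,7), t=5.3400 (wall)
  → r_7 = 5.3400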